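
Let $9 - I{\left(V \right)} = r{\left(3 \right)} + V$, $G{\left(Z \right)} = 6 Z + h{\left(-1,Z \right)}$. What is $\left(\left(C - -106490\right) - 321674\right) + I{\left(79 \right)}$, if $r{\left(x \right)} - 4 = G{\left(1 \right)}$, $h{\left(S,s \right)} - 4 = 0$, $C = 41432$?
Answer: $-173836$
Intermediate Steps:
$h{\left(S,s \right)} = 4$ ($h{\left(S,s \right)} = 4 + 0 = 4$)
$G{\left(Z \right)} = 4 + 6 Z$ ($G{\left(Z \right)} = 6 Z + 4 = 4 + 6 Z$)
$r{\left(x \right)} = 14$ ($r{\left(x \right)} = 4 + \left(4 + 6 \cdot 1\right) = 4 + \left(4 + 6\right) = 4 + 10 = 14$)
$I{\left(V \right)} = -5 - V$ ($I{\left(V \right)} = 9 - \left(14 + V\right) = -5 - V$)
$\left(\left(C - -106490\right) - 321674\right) + I{\left(79 \right)} = \left(\left(41432 - -106490\right) - 321674\right) - 84 = \left(\left(41432 + 106490\right) - 321674\right) - 84 = \left(147922 - 321674\right) - 84 = -173752 - 84 = -173836$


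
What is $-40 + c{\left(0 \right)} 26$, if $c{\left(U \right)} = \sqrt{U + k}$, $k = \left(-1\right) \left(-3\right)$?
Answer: $-40 + 26 \sqrt{3} \approx 5.0333$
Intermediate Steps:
$k = 3$
$c{\left(U \right)} = \sqrt{3 + U}$ ($c{\left(U \right)} = \sqrt{U + 3} = \sqrt{3 + U}$)
$-40 + c{\left(0 \right)} 26 = -40 + \sqrt{3 + 0} \cdot 26 = -40 + \sqrt{3} \cdot 26 = -40 + 26 \sqrt{3}$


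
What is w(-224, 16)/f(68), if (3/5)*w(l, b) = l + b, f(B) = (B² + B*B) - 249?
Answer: -1040/26997 ≈ -0.038523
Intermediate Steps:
f(B) = -249 + 2*B² (f(B) = (B² + B²) - 249 = 2*B² - 249 = -249 + 2*B²)
w(l, b) = 5*b/3 + 5*l/3 (w(l, b) = 5*(l + b)/3 = 5*(b + l)/3 = 5*b/3 + 5*l/3)
w(-224, 16)/f(68) = ((5/3)*16 + (5/3)*(-224))/(-249 + 2*68²) = (80/3 - 1120/3)/(-249 + 2*4624) = -1040/(3*(-249 + 9248)) = -1040/3/8999 = -1040/3*1/8999 = -1040/26997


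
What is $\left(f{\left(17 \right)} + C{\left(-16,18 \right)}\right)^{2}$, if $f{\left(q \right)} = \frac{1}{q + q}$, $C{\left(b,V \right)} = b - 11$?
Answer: $\frac{840889}{1156} \approx 727.41$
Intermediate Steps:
$C{\left(b,V \right)} = -11 + b$
$f{\left(q \right)} = \frac{1}{2 q}$
$\left(f{\left(17 \right)} + C{\left(-16,18 \right)}\right)^{2} = \left(\frac{1}{2 \cdot 17} - 27\right)^{2} = \left(\frac{1}{2} \cdot \frac{1}{17} - 27\right)^{2} = \left(\frac{1}{34} - 27\right)^{2} = \left(- \frac{917}{34}\right)^{2} = \frac{840889}{1156}$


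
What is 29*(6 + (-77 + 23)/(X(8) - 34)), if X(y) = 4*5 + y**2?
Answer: 3567/25 ≈ 142.68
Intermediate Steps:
X(y) = 20 + y**2
29*(6 + (-77 + 23)/(X(8) - 34)) = 29*(6 + (-77 + 23)/((20 + 8**2) - 34)) = 29*(6 - 54/((20 + 64) - 34)) = 29*(6 - 54/(84 - 34)) = 29*(6 - 54/50) = 29*(6 - 54*1/50) = 29*(6 - 27/25) = 29*(123/25) = 3567/25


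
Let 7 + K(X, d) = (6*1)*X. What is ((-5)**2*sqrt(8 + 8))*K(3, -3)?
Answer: 1100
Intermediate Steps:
K(X, d) = -7 + 6*X (K(X, d) = -7 + (6*1)*X = -7 + 6*X)
((-5)**2*sqrt(8 + 8))*K(3, -3) = ((-5)**2*sqrt(8 + 8))*(-7 + 6*3) = (25*sqrt(16))*(-7 + 18) = (25*4)*11 = 100*11 = 1100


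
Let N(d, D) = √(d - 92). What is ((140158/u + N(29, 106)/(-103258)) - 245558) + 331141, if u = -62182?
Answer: 2660790974/31091 - 3*I*√7/103258 ≈ 85581.0 - 7.6868e-5*I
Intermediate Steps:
N(d, D) = √(-92 + d)
((140158/u + N(29, 106)/(-103258)) - 245558) + 331141 = ((140158/(-62182) + √(-92 + 29)/(-103258)) - 245558) + 331141 = ((140158*(-1/62182) + √(-63)*(-1/103258)) - 245558) + 331141 = ((-70079/31091 + (3*I*√7)*(-1/103258)) - 245558) + 331141 = ((-70079/31091 - 3*I*√7/103258) - 245558) + 331141 = (-7634713857/31091 - 3*I*√7/103258) + 331141 = 2660790974/31091 - 3*I*√7/103258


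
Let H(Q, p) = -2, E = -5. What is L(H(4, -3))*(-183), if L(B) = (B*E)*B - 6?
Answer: 4758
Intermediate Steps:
L(B) = -6 - 5*B² (L(B) = (B*(-5))*B - 6 = (-5*B)*B - 6 = -5*B² - 6 = -6 - 5*B²)
L(H(4, -3))*(-183) = (-6 - 5*(-2)²)*(-183) = (-6 - 5*4)*(-183) = (-6 - 20)*(-183) = -26*(-183) = 4758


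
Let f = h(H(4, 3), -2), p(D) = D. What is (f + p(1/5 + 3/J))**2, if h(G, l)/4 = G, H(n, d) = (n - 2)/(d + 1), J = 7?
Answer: 8464/1225 ≈ 6.9094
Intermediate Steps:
H(n, d) = (-2 + n)/(1 + d)
h(G, l) = 4*G
f = 2 (f = 4*((-2 + 4)/(1 + 3)) = 4*(2/4) = 4*((1/4)*2) = 4*(1/2) = 2)
(f + p(1/5 + 3/J))**2 = (2 + (1/5 + 3/7))**2 = (2 + 22/35)**2 = (92/35)**2 = 8464/1225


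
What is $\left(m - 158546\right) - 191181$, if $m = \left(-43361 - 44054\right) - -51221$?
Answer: $-385921$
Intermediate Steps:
$m = -36194$ ($m = \left(-43361 - 44054\right) + 51221 = -87415 + 51221 = -36194$)
$\left(m - 158546\right) - 191181 = \left(-36194 - 158546\right) - 191181 = -194740 - 191181 = -385921$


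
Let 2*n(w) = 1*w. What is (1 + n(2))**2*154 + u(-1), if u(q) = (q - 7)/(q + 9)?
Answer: 615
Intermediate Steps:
u(q) = (-7 + q)/(9 + q)
n(w) = w/2 (n(w) = (1*w)/2 = w/2)
(1 + n(2))**2*154 + u(-1) = (1 + (1/2)*2)**2*154 + (-7 - 1)/(9 - 1) = (1 + 1)**2*154 - 8/8 = 2**2*154 + (1/8)*(-8) = 4*154 - 1 = 616 - 1 = 615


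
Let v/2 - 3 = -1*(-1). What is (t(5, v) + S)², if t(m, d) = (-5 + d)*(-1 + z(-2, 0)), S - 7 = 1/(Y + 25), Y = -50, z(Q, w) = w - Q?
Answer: 62001/625 ≈ 99.202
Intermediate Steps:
v = 8 (v = 6 + 2*(-1*(-1)) = 6 + 2*1 = 6 + 2 = 8)
S = 174/25 (S = 7 + 1/(-50 + 25) = 7 + 1/(-25) = 7 - 1/25 = 174/25 ≈ 6.9600)
t(m, d) = -5 + d (t(m, d) = (-5 + d)*(-1 + (0 - 1*(-2))) = (-5 + d)*(-1 + (0 + 2)) = (-5 + d)*(-1 + 2) = (-5 + d)*1 = -5 + d)
(t(5, v) + S)² = ((-5 + 8) + 174/25)² = (3 + 174/25)² = (249/25)² = 62001/625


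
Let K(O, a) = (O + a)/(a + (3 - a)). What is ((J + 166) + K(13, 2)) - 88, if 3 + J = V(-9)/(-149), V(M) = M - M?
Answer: 80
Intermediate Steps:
V(M) = 0
J = -3 (J = -3 + 0/(-149) = -3 + 0*(-1/149) = -3 + 0 = -3)
K(O, a) = O/3 + a/3 (K(O, a) = (O + a)/3 = (O + a)*(1/3) = O/3 + a/3)
((J + 166) + K(13, 2)) - 88 = ((-3 + 166) + ((1/3)*13 + (1/3)*2)) - 88 = (163 + (13/3 + 2/3)) - 88 = (163 + 5) - 88 = 168 - 88 = 80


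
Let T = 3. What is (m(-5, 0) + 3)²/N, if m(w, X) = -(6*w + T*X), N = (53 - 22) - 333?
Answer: -1089/302 ≈ -3.6060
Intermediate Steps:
N = -302 (N = 31 - 333 = -302)
m(w, X) = -6*w - 3*X (m(w, X) = -(6*w + 3*X) = -(3*X + 6*w) = -6*w - 3*X)
(m(-5, 0) + 3)²/N = ((-6*(-5) - 3*0) + 3)²/(-302) = ((30 + 0) + 3)²*(-1/302) = (30 + 3)²*(-1/302) = 33²*(-1/302) = 1089*(-1/302) = -1089/302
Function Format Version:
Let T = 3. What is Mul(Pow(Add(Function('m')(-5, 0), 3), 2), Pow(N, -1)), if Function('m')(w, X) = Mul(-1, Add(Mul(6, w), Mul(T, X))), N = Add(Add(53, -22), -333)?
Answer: Rational(-1089, 302) ≈ -3.6060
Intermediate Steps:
N = -302 (N = Add(31, -333) = -302)
Function('m')(w, X) = Add(Mul(-6, w), Mul(-3, X)) (Function('m')(w, X) = Mul(-1, Add(Mul(6, w), Mul(3, X))) = Mul(-1, Add(Mul(3, X), Mul(6, w))) = Add(Mul(-6, w), Mul(-3, X)))
Mul(Pow(Add(Function('m')(-5, 0), 3), 2), Pow(N, -1)) = Mul(Pow(Add(Add(Mul(-6, -5), Mul(-3, 0)), 3), 2), Pow(-302, -1)) = Mul(Pow(Add(Add(30, 0), 3), 2), Rational(-1, 302)) = Mul(Pow(Add(30, 3), 2), Rational(-1, 302)) = Mul(Pow(33, 2), Rational(-1, 302)) = Mul(1089, Rational(-1, 302)) = Rational(-1089, 302)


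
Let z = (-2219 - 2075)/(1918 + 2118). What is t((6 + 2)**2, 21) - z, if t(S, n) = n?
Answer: 44525/2018 ≈ 22.064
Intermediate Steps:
z = -2147/2018 (z = -4294/4036 = -4294*1/4036 = -2147/2018 ≈ -1.0639)
t((6 + 2)**2, 21) - z = 21 - 1*(-2147/2018) = 21 + 2147/2018 = 44525/2018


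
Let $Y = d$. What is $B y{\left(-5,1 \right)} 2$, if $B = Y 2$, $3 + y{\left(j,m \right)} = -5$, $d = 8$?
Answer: $-256$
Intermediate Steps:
$Y = 8$
$y{\left(j,m \right)} = -8$ ($y{\left(j,m \right)} = -3 - 5 = -8$)
$B = 16$ ($B = 8 \cdot 2 = 16$)
$B y{\left(-5,1 \right)} 2 = 16 \left(\left(-8\right) 2\right) = 16 \left(-16\right) = -256$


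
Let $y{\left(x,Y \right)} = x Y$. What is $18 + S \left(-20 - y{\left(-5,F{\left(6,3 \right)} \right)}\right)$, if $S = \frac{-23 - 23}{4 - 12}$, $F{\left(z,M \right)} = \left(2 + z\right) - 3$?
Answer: $\frac{187}{4} \approx 46.75$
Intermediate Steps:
$F{\left(z,M \right)} = -1 + z$
$y{\left(x,Y \right)} = Y x$
$S = \frac{23}{4}$ ($S = - \frac{46}{-8} = \left(-46\right) \left(- \frac{1}{8}\right) = \frac{23}{4} \approx 5.75$)
$18 + S \left(-20 - y{\left(-5,F{\left(6,3 \right)} \right)}\right) = 18 + \frac{23 \left(-20 - \left(-1 + 6\right) \left(-5\right)\right)}{4} = 18 + \frac{23 \left(-20 - 5 \left(-5\right)\right)}{4} = 18 + \frac{23 \left(-20 - -25\right)}{4} = 18 + \frac{23 \left(-20 + 25\right)}{4} = 18 + \frac{23}{4} \cdot 5 = 18 + \frac{115}{4} = \frac{187}{4}$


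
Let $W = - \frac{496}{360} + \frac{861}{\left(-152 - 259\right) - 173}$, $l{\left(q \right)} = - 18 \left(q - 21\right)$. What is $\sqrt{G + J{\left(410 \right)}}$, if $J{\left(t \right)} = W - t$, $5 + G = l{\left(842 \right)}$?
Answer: $\frac{i \sqrt{291523304890}}{4380} \approx 123.27 i$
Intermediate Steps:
$l{\left(q \right)} = 378 - 18 q$ ($l{\left(q \right)} = - 18 \left(-21 + q\right) = 378 - 18 q$)
$W = - \frac{74953}{26280}$ ($W = \left(-496\right) \frac{1}{360} + \frac{861}{-411 - 173} = - \frac{62}{45} + \frac{861}{-584} = - \frac{62}{45} + 861 \left(- \frac{1}{584}\right) = - \frac{62}{45} - \frac{861}{584} = - \frac{74953}{26280} \approx -2.8521$)
$G = -14783$ ($G = -5 + \left(378 - 15156\right) = -5 - 14778 = -14783$)
$J{\left(t \right)} = - \frac{74953}{26280} - t$
$\sqrt{G + J{\left(410 \right)}} = \sqrt{-14783 - \frac{10849753}{26280}} = \sqrt{- \frac{399346993}{26280}} = \frac{i \sqrt{291523304890}}{4380}$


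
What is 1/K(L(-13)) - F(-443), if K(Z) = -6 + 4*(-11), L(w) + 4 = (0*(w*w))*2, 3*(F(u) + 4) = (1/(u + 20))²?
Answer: 106820563/26839350 ≈ 3.9800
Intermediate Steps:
F(u) = -4 + 1/(3*(20 + u)²) (F(u) = -4 + (1/(u + 20))²/3 = -4 + (1/(20 + u))²/3 = -4 + 1/(3*(20 + u)²))
L(w) = -4 (L(w) = -4 + (0*(w*w))*2 = -4 + (0*w²)*2 = -4 + 0*2 = -4 + 0 = -4)
K(Z) = -50 (K(Z) = -6 - 44 = -50)
1/K(L(-13)) - F(-443) = 1/(-50) - (-4 + 1/(3*(20 - 443)²)) = -1/50 - (-4 + (⅓)/(-423)²) = -1/50 - (-4 + (⅓)*(1/178929)) = -1/50 - (-4 + 1/536787) = -1/50 - 1*(-2147147/536787) = -1/50 + 2147147/536787 = 106820563/26839350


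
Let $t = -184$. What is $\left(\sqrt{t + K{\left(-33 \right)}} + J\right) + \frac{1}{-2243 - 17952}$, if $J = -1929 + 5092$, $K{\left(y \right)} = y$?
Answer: $\frac{63876784}{20195} + i \sqrt{217} \approx 3163.0 + 14.731 i$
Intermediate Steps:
$J = 3163$
$\left(\sqrt{t + K{\left(-33 \right)}} + J\right) + \frac{1}{-2243 - 17952} = \left(\sqrt{-184 - 33} + 3163\right) + \frac{1}{-2243 - 17952} = \left(\sqrt{-217} + 3163\right) + \frac{1}{-2243 - 17952} = \left(i \sqrt{217} + 3163\right) + \frac{1}{-2243 - 17952} = \left(3163 + i \sqrt{217}\right) + \frac{1}{-20195} = \left(3163 + i \sqrt{217}\right) - \frac{1}{20195} = \frac{63876784}{20195} + i \sqrt{217}$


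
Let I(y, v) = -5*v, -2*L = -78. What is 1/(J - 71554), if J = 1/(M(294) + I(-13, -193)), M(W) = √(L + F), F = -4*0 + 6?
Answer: -66629652755/4767618104181661 + 3*√5/4767618104181661 ≈ -1.3975e-5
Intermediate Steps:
L = 39 (L = -½*(-78) = 39)
F = 6 (F = 0 + 6 = 6)
M(W) = 3*√5 (M(W) = √(39 + 6) = √45 = 3*√5)
J = 1/(965 + 3*√5) (J = 1/(3*√5 - 5*(-193)) = 1/(3*√5 + 965) = 1/(965 + 3*√5) ≈ 0.0010291)
1/(J - 71554) = 1/((193/186236 - 3*√5/931180) - 71554) = 1/(-13325930551/186236 - 3*√5/931180)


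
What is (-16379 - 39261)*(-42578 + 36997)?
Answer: 310526840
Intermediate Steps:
(-16379 - 39261)*(-42578 + 36997) = -55640*(-5581) = 310526840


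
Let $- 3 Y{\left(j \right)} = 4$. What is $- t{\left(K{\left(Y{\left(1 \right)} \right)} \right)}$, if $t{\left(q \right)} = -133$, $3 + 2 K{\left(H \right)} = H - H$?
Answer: $133$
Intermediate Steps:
$Y{\left(j \right)} = - \frac{4}{3}$ ($Y{\left(j \right)} = \left(- \frac{1}{3}\right) 4 = - \frac{4}{3}$)
$K{\left(H \right)} = - \frac{3}{2}$ ($K{\left(H \right)} = - \frac{3}{2} + \frac{H - H}{2} = - \frac{3}{2} + \frac{1}{2} \cdot 0 = - \frac{3}{2} + 0 = - \frac{3}{2}$)
$- t{\left(K{\left(Y{\left(1 \right)} \right)} \right)} = \left(-1\right) \left(-133\right) = 133$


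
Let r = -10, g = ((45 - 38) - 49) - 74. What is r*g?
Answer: 1160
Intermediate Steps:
g = -116 (g = (7 - 49) - 74 = -42 - 74 = -116)
r*g = -10*(-116) = 1160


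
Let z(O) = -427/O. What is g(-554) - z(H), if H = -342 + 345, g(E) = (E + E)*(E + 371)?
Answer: 608719/3 ≈ 2.0291e+5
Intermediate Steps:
g(E) = 2*E*(371 + E) (g(E) = (2*E)*(371 + E) = 2*E*(371 + E))
H = 3
g(-554) - z(H) = 2*(-554)*(371 - 554) - (-427)/3 = 2*(-554)*(-183) - (-427)/3 = 202764 - 1*(-427/3) = 202764 + 427/3 = 608719/3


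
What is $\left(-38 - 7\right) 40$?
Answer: $-1800$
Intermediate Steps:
$\left(-38 - 7\right) 40 = \left(-45\right) 40 = -1800$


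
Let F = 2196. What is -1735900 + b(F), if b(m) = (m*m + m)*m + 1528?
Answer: 10593113580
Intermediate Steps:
b(m) = 1528 + m*(m + m²) (b(m) = (m² + m)*m + 1528 = (m + m²)*m + 1528 = m*(m + m²) + 1528 = 1528 + m*(m + m²))
-1735900 + b(F) = -1735900 + (1528 + 2196² + 2196³) = -1735900 + (1528 + 4822416 + 10590025536) = -1735900 + 10594849480 = 10593113580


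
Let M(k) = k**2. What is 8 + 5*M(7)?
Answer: 253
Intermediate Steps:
8 + 5*M(7) = 8 + 5*7**2 = 8 + 5*49 = 8 + 245 = 253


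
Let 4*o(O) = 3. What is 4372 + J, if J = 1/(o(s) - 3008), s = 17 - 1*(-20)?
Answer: 52590784/12029 ≈ 4372.0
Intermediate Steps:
s = 37 (s = 17 + 20 = 37)
o(O) = ¾ (o(O) = (¼)*3 = ¾)
J = -4/12029 (J = 1/(¾ - 3008) = 1/(-12029/4) = -4/12029 ≈ -0.00033253)
4372 + J = 4372 - 4/12029 = 52590784/12029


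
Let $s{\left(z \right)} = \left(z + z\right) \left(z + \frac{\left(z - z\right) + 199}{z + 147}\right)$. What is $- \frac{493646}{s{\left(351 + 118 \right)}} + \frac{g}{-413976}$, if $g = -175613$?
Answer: $- \frac{5590127821511}{8018674136376} \approx -0.69714$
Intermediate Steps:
$s{\left(z \right)} = 2 z \left(z + \frac{199}{147 + z}\right)$ ($s{\left(z \right)} = 2 z \left(z + \frac{0 + 199}{147 + z}\right) = 2 z \left(z + \frac{199}{147 + z}\right)$)
$- \frac{493646}{s{\left(351 + 118 \right)}} + \frac{g}{-413976} = - \frac{493646}{2 \left(351 + 118\right) \frac{1}{147 + \left(351 + 118\right)} \left(199 + \left(351 + 118\right)^{2} + 147 \left(351 + 118\right)\right)} - \frac{175613}{-413976} = - \frac{493646}{2 \cdot 469 \frac{1}{147 + 469} \left(199 + 469^{2} + 147 \cdot 469\right)} - - \frac{175613}{413976} = - \frac{493646}{2 \cdot 469 \cdot \frac{1}{616} \left(199 + 219961 + 68943\right)} + \frac{175613}{413976} = - \frac{493646}{2 \cdot 469 \cdot \frac{1}{616} \cdot 289103} + \frac{175613}{413976} = - \frac{493646}{\frac{19369901}{44}} + \frac{175613}{413976} = \left(-493646\right) \frac{44}{19369901} + \frac{175613}{413976} = - \frac{21720424}{19369901} + \frac{175613}{413976} = - \frac{5590127821511}{8018674136376}$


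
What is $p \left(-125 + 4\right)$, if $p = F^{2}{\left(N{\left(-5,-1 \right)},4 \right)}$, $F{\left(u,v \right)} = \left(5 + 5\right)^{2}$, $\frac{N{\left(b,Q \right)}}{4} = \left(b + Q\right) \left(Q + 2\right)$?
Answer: $-1210000$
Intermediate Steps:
$N{\left(b,Q \right)} = 4 \left(2 + Q\right) \left(Q + b\right)$ ($N{\left(b,Q \right)} = 4 \left(b + Q\right) \left(Q + 2\right) = 4 \left(Q + b\right) \left(2 + Q\right) = 4 \left(2 + Q\right) \left(Q + b\right)$)
$F{\left(u,v \right)} = 100$ ($F{\left(u,v \right)} = 10^{2} = 100$)
$p = 10000$ ($p = 100^{2} = 10000$)
$p \left(-125 + 4\right) = 10000 \left(-125 + 4\right) = 10000 \left(-121\right) = -1210000$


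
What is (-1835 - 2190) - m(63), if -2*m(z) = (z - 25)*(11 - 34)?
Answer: -4462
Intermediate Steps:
m(z) = -575/2 + 23*z/2 (m(z) = -(z - 25)*(11 - 34)/2 = -(-25 + z)*(-23)/2 = -(575 - 23*z)/2 = -575/2 + 23*z/2)
(-1835 - 2190) - m(63) = (-1835 - 2190) - (-575/2 + (23/2)*63) = -4025 - (-575/2 + 1449/2) = -4025 - 1*437 = -4025 - 437 = -4462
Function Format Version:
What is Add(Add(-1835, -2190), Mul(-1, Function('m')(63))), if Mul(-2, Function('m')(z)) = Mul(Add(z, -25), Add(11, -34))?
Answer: -4462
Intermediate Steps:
Function('m')(z) = Add(Rational(-575, 2), Mul(Rational(23, 2), z)) (Function('m')(z) = Mul(Rational(-1, 2), Mul(Add(z, -25), Add(11, -34))) = Mul(Rational(-1, 2), Mul(Add(-25, z), -23)) = Mul(Rational(-1, 2), Add(575, Mul(-23, z))) = Add(Rational(-575, 2), Mul(Rational(23, 2), z)))
Add(Add(-1835, -2190), Mul(-1, Function('m')(63))) = Add(Add(-1835, -2190), Mul(-1, Add(Rational(-575, 2), Mul(Rational(23, 2), 63)))) = Add(-4025, Mul(-1, Add(Rational(-575, 2), Rational(1449, 2)))) = Add(-4025, Mul(-1, 437)) = Add(-4025, -437) = -4462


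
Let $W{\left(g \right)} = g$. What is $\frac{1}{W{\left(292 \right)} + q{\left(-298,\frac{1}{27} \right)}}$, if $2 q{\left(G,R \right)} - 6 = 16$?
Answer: $\frac{1}{303} \approx 0.0033003$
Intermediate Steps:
$q{\left(G,R \right)} = 11$ ($q{\left(G,R \right)} = 3 + \frac{1}{2} \cdot 16 = 3 + 8 = 11$)
$\frac{1}{W{\left(292 \right)} + q{\left(-298,\frac{1}{27} \right)}} = \frac{1}{292 + 11} = \frac{1}{303}$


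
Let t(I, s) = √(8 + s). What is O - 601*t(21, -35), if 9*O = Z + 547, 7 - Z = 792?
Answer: -238/9 - 1803*I*√3 ≈ -26.444 - 3122.9*I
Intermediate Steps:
Z = -785 (Z = 7 - 1*792 = 7 - 792 = -785)
O = -238/9 (O = (-785 + 547)/9 = (⅑)*(-238) = -238/9 ≈ -26.444)
O - 601*t(21, -35) = -238/9 - 601*√(8 - 35) = -238/9 - 1803*I*√3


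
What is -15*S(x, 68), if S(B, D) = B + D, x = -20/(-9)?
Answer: -3160/3 ≈ -1053.3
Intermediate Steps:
x = 20/9 (x = -20*(-⅑) = 20/9 ≈ 2.2222)
-15*S(x, 68) = -15*(20/9 + 68) = -15*632/9 = -3160/3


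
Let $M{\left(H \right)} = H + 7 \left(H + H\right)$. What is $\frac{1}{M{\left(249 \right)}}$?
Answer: $\frac{1}{3735} \approx 0.00026774$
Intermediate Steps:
$M{\left(H \right)} = 15 H$ ($M{\left(H \right)} = H + 7 \cdot 2 H = H + 14 H = 15 H$)
$\frac{1}{M{\left(249 \right)}} = \frac{1}{15 \cdot 249} = \frac{1}{3735}$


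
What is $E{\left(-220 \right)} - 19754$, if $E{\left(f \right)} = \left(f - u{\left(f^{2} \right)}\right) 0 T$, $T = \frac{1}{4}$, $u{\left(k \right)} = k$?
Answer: $-19754$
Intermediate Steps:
$T = \frac{1}{4} \approx 0.25$
$E{\left(f \right)} = 0$ ($E{\left(f \right)} = \left(f - f^{2}\right) 0 \cdot \frac{1}{4} = 0 \cdot \frac{1}{4} = 0$)
$E{\left(-220 \right)} - 19754 = 0 - 19754 = -19754$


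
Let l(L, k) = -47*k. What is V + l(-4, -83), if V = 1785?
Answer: 5686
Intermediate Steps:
V + l(-4, -83) = 1785 - 47*(-83) = 1785 + 3901 = 5686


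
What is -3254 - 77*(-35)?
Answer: -559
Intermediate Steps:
-3254 - 77*(-35) = -3254 + 2695 = -559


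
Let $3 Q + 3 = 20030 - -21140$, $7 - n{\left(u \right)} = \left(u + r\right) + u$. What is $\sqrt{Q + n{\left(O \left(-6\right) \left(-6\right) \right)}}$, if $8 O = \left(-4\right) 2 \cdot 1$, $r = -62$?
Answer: $\frac{\sqrt{124770}}{3} \approx 117.74$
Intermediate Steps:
$O = -1$ ($O = \frac{\left(-4\right) 2 \cdot 1}{8} = \frac{\left(-8\right) 1}{8} = \frac{1}{8} \left(-8\right) = -1$)
$n{\left(u \right)} = 69 - 2 u$ ($n{\left(u \right)} = 7 - \left(\left(u - 62\right) + u\right) = 7 - \left(\left(-62 + u\right) + u\right) = 7 - \left(-62 + 2 u\right) = 69 - 2 u$)
$Q = \frac{41167}{3}$ ($Q = -1 + \frac{20030 - -21140}{3} = -1 + \frac{20030 + 21140}{3} = -1 + \frac{1}{3} \cdot 41170 = -1 + \frac{41170}{3} = \frac{41167}{3} \approx 13722.0$)
$\sqrt{Q + n{\left(O \left(-6\right) \left(-6\right) \right)}} = \sqrt{\frac{41167}{3} - \left(-69 + 2 \left(-1\right) \left(-6\right) \left(-6\right)\right)} = \sqrt{\frac{41167}{3} - \left(-69 + 2 \cdot 6 \left(-6\right)\right)} = \sqrt{\frac{41167}{3} + \left(69 - -72\right)} = \sqrt{\frac{41167}{3} + \left(69 + 72\right)} = \sqrt{\frac{41167}{3} + 141} = \sqrt{\frac{41590}{3}} = \frac{\sqrt{124770}}{3}$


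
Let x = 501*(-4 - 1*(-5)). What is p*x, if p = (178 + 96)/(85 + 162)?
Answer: 137274/247 ≈ 555.77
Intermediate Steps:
x = 501 (x = 501*(-4 + 5) = 501*1 = 501)
p = 274/247 ≈ 1.1093
p*x = (274/247)*501 = 137274/247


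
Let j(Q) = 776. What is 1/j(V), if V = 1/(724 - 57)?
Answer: 1/776 ≈ 0.0012887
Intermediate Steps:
V = 1/667 ≈ 0.0014993
1/j(V) = 1/776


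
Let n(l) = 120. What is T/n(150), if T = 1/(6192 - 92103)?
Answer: -1/10309320 ≈ -9.7000e-8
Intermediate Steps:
T = -1/85911 (T = 1/(-85911) = -1/85911 ≈ -1.1640e-5)
T/n(150) = -1/85911/120 = -1/85911*1/120 = -1/10309320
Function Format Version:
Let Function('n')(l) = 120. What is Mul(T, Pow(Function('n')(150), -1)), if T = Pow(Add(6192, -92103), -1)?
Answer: Rational(-1, 10309320) ≈ -9.7000e-8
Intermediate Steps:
T = Rational(-1, 85911) (T = Pow(-85911, -1) = Rational(-1, 85911) ≈ -1.1640e-5)
Mul(T, Pow(Function('n')(150), -1)) = Mul(Rational(-1, 85911), Pow(120, -1)) = Mul(Rational(-1, 85911), Rational(1, 120)) = Rational(-1, 10309320)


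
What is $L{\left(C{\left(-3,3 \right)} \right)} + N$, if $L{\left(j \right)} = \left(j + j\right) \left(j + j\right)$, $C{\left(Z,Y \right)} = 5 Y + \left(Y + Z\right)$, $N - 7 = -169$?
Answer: $738$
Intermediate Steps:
$N = -162$ ($N = 7 - 169 = -162$)
$C{\left(Z,Y \right)} = Z + 6 Y$
$L{\left(j \right)} = 4 j^{2}$ ($L{\left(j \right)} = 2 j 2 j = 4 j^{2}$)
$L{\left(C{\left(-3,3 \right)} \right)} + N = 4 \left(-3 + 6 \cdot 3\right)^{2} - 162 = 4 \left(-3 + 18\right)^{2} - 162 = 4 \cdot 15^{2} - 162 = 4 \cdot 225 - 162 = 900 - 162 = 738$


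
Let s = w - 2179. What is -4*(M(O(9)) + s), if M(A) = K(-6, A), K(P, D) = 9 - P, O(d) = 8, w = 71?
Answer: 8372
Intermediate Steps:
M(A) = 15 (M(A) = 9 - 1*(-6) = 9 + 6 = 15)
s = -2108 (s = 71 - 2179 = -2108)
-4*(M(O(9)) + s) = -4*(15 - 2108) = -4*(-2093) = 8372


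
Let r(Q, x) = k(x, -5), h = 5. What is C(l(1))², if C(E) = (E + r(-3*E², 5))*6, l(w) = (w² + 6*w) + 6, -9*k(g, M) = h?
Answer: 50176/9 ≈ 5575.1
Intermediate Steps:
k(g, M) = -5/9 (k(g, M) = -⅑*5 = -5/9)
l(w) = 6 + w² + 6*w
r(Q, x) = -5/9
C(E) = -10/3 + 6*E (C(E) = (E - 5/9)*6 = (-5/9 + E)*6 = -10/3 + 6*E)
C(l(1))² = (-10/3 + 6*(6 + 1² + 6*1))² = (-10/3 + 6*(6 + 1 + 6))² = (-10/3 + 6*13)² = (-10/3 + 78)² = (224/3)² = 50176/9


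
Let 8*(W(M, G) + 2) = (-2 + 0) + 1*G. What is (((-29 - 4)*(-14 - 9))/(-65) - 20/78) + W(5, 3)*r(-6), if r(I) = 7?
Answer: -3007/120 ≈ -25.058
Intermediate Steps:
W(M, G) = -9/4 + G/8 (W(M, G) = -2 + ((-2 + 0) + 1*G)/8 = -2 + (-2 + G)/8 = -2 + (-1/4 + G/8) = -9/4 + G/8)
(((-29 - 4)*(-14 - 9))/(-65) - 20/78) + W(5, 3)*r(-6) = (((-29 - 4)*(-14 - 9))/(-65) - 20/78) + (-9/4 + (1/8)*3)*7 = (-33*(-23)*(-1/65) - 20*1/78) + (-9/4 + 3/8)*7 = (759*(-1/65) - 10/39) - 15/8*7 = (-759/65 - 10/39) - 105/8 = -179/15 - 105/8 = -3007/120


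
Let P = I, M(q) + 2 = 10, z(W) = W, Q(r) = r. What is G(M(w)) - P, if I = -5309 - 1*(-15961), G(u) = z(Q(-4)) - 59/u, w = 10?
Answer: -85307/8 ≈ -10663.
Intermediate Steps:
M(q) = 8 (M(q) = -2 + 10 = 8)
G(u) = -4 - 59/u
I = 10652 (I = -5309 + 15961 = 10652)
P = 10652
G(M(w)) - P = (-4 - 59/8) - 1*10652 = (-4 - 59*1/8) - 10652 = (-4 - 59/8) - 10652 = -91/8 - 10652 = -85307/8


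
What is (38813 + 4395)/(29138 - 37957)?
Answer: -43208/8819 ≈ -4.8994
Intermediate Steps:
(38813 + 4395)/(29138 - 37957) = 43208/(-8819) = 43208*(-1/8819) = -43208/8819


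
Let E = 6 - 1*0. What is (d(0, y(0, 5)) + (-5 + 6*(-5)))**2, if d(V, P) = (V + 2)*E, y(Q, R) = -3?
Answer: 529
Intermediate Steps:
E = 6 (E = 6 + 0 = 6)
d(V, P) = 12 + 6*V (d(V, P) = (V + 2)*6 = (2 + V)*6 = 12 + 6*V)
(d(0, y(0, 5)) + (-5 + 6*(-5)))**2 = ((12 + 6*0) + (-5 + 6*(-5)))**2 = ((12 + 0) + (-5 - 30))**2 = (12 - 35)**2 = (-23)**2 = 529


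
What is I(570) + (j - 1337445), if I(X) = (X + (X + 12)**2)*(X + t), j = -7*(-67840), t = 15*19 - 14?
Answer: 284483689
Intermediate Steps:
t = 271 (t = 285 - 14 = 271)
j = 474880
I(X) = (271 + X)*(X + (12 + X)**2) (I(X) = (X + (X + 12)**2)*(X + 271) = (X + (12 + X)**2)*(271 + X) = (271 + X)*(X + (12 + X)**2))
I(570) + (j - 1337445) = (39024 + 570**3 + 296*570**2 + 6919*570) + (474880 - 1337445) = (39024 + 185193000 + 296*324900 + 3943830) - 862565 = (39024 + 185193000 + 96170400 + 3943830) - 862565 = 285346254 - 862565 = 284483689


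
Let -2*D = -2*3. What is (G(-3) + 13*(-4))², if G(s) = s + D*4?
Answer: 1849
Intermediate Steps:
D = 3 (D = -(-1)*3 = -½*(-6) = 3)
G(s) = 12 + s (G(s) = s + 3*4 = s + 12 = 12 + s)
(G(-3) + 13*(-4))² = ((12 - 3) + 13*(-4))² = (9 - 52)² = (-43)² = 1849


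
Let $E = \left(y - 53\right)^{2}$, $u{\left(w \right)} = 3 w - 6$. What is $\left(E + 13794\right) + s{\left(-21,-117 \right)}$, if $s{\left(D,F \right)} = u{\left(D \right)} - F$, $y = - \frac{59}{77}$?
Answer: $\frac{99208818}{5929} \approx 16733.0$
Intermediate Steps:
$u{\left(w \right)} = -6 + 3 w$
$y = - \frac{59}{77}$ ($y = \left(-59\right) \frac{1}{77} = - \frac{59}{77} \approx -0.76623$)
$s{\left(D,F \right)} = -6 - F + 3 D$ ($s{\left(D,F \right)} = \left(-6 + 3 D\right) - F = -6 - F + 3 D$)
$E = \frac{17139600}{5929}$ ($E = \left(- \frac{59}{77} - 53\right)^{2} = \left(- \frac{4140}{77}\right)^{2} = \frac{17139600}{5929} \approx 2890.8$)
$\left(E + 13794\right) + s{\left(-21,-117 \right)} = \left(\frac{17139600}{5929} + 13794\right) - -48 = \frac{98924226}{5929} - -48 = \frac{98924226}{5929} + 48 = \frac{99208818}{5929}$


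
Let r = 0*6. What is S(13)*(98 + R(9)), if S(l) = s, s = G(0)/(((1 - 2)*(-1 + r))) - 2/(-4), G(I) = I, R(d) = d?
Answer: 107/2 ≈ 53.500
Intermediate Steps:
r = 0
s = ½ (s = 0/(((1 - 2)*(-1 + 0))) - 2/(-4) = 0/((-1*(-1))) - 2*(-¼) = 0/1 + ½ = 0*1 + ½ = 0 + ½ = ½ ≈ 0.50000)
S(l) = ½
S(13)*(98 + R(9)) = (98 + 9)/2 = (½)*107 = 107/2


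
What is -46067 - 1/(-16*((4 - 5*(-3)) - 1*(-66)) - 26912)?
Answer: -1302406223/28272 ≈ -46067.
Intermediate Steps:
-46067 - 1/(-16*((4 - 5*(-3)) - 1*(-66)) - 26912) = -46067 - 1/(-16*((4 + 15) + 66) - 26912) = -46067 - 1/(-16*(19 + 66) - 26912) = -46067 - 1/(-16*85 - 26912) = -46067 - 1/(-1360 - 26912) = -46067 - 1/(-28272) = -46067 - 1*(-1/28272) = -46067 + 1/28272 = -1302406223/28272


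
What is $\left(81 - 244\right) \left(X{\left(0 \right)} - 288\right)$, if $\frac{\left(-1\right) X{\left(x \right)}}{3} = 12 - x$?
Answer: $52812$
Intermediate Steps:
$X{\left(x \right)} = -36 + 3 x$ ($X{\left(x \right)} = - 3 \left(12 - x\right) = -36 + 3 x$)
$\left(81 - 244\right) \left(X{\left(0 \right)} - 288\right) = \left(81 - 244\right) \left(\left(-36 + 3 \cdot 0\right) - 288\right) = - 163 \left(\left(-36 + 0\right) - 288\right) = - 163 \left(-36 - 288\right) = \left(-163\right) \left(-324\right) = 52812$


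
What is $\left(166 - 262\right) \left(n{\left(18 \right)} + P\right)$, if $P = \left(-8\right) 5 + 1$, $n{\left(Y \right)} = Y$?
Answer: $2016$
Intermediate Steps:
$P = -39$ ($P = -40 + 1 = -39$)
$\left(166 - 262\right) \left(n{\left(18 \right)} + P\right) = \left(166 - 262\right) \left(18 - 39\right) = \left(-96\right) \left(-21\right) = 2016$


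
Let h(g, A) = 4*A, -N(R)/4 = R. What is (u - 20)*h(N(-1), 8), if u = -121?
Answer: -4512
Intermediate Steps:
N(R) = -4*R
(u - 20)*h(N(-1), 8) = (-121 - 20)*(4*8) = -141*32 = -4512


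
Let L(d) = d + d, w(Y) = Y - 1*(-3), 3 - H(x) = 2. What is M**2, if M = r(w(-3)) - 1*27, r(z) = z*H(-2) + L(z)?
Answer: 729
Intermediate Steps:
H(x) = 1 (H(x) = 3 - 1*2 = 3 - 2 = 1)
w(Y) = 3 + Y (w(Y) = Y + 3 = 3 + Y)
L(d) = 2*d
r(z) = 3*z (r(z) = z*1 + 2*z = z + 2*z = 3*z)
M = -27 (M = 3*(3 - 3) - 1*27 = 3*0 - 27 = 0 - 27 = -27)
M**2 = (-27)**2 = 729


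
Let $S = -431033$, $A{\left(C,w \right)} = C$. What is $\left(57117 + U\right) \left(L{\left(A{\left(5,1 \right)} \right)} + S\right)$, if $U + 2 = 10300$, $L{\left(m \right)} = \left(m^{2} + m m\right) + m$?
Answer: $-29054381870$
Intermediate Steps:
$L{\left(m \right)} = m + 2 m^{2}$ ($L{\left(m \right)} = \left(m^{2} + m^{2}\right) + m = 2 m^{2} + m = m + 2 m^{2}$)
$U = 10298$ ($U = -2 + 10300 = 10298$)
$\left(57117 + U\right) \left(L{\left(A{\left(5,1 \right)} \right)} + S\right) = \left(57117 + 10298\right) \left(5 \left(1 + 2 \cdot 5\right) - 431033\right) = 67415 \left(5 \left(1 + 10\right) - 431033\right) = 67415 \left(5 \cdot 11 - 431033\right) = 67415 \left(55 - 431033\right) = 67415 \left(-430978\right) = -29054381870$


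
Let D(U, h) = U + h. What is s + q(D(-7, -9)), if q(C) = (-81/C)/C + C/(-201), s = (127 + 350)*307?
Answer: 7535152999/51456 ≈ 1.4644e+5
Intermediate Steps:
s = 146439 (s = 477*307 = 146439)
q(C) = -81/C**2 - C/201 (q(C) = -81/C**2 + C*(-1/201) = -81/C**2 - C/201)
s + q(D(-7, -9)) = 146439 + (-81/(-7 - 9)**2 - (-7 - 9)/201) = 146439 + (-81/(-16)**2 - 1/201*(-16)) = 146439 + (-81*1/256 + 16/201) = 146439 + (-81/256 + 16/201) = 146439 - 12185/51456 = 7535152999/51456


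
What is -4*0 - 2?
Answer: -2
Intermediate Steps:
-4*0 - 2 = 0 - 2 = -2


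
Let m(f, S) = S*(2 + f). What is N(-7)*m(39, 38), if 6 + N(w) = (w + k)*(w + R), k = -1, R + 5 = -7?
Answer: 227468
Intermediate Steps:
R = -12 (R = -5 - 7 = -12)
N(w) = -6 + (-1 + w)*(-12 + w) (N(w) = -6 + (w - 1)*(w - 12) = -6 + (-1 + w)*(-12 + w))
N(-7)*m(39, 38) = (6 + (-7)² - 13*(-7))*(38*(2 + 39)) = (6 + 49 + 91)*(38*41) = 146*1558 = 227468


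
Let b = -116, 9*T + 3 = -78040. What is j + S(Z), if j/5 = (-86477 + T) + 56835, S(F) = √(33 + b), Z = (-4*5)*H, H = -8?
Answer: -1724105/9 + I*√83 ≈ -1.9157e+5 + 9.1104*I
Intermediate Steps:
T = -78043/9 (T = -⅓ + (⅑)*(-78040) = -⅓ - 78040/9 = -78043/9 ≈ -8671.4)
Z = 160 (Z = -4*5*(-8) = -20*(-8) = 160)
S(F) = I*√83 (S(F) = √(33 - 116) = √(-83) = I*√83)
j = -1724105/9 (j = 5*((-86477 - 78043/9) + 56835) = 5*(-856336/9 + 56835) = 5*(-344821/9) = -1724105/9 ≈ -1.9157e+5)
j + S(Z) = -1724105/9 + I*√83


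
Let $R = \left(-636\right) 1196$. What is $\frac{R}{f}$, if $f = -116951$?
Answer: $\frac{760656}{116951} \approx 6.5041$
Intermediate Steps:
$R = -760656$
$\frac{R}{f} = - \frac{760656}{-116951} = \left(-760656\right) \left(- \frac{1}{116951}\right) = \frac{760656}{116951}$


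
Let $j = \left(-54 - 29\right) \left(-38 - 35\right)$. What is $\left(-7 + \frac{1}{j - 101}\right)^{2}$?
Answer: $\frac{1739307025}{35497764} \approx 48.998$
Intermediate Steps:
$j = 6059$ ($j = \left(-83\right) \left(-73\right) = 6059$)
$\left(-7 + \frac{1}{j - 101}\right)^{2} = \left(-7 + \frac{1}{6059 - 101}\right)^{2} = \left(-7 + \frac{1}{5958}\right)^{2} = \left(- \frac{41705}{5958}\right)^{2} = \frac{1739307025}{35497764}$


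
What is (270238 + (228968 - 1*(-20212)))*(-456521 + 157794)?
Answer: -155164180886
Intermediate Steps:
(270238 + (228968 - 1*(-20212)))*(-456521 + 157794) = (270238 + (228968 + 20212))*(-298727) = (270238 + 249180)*(-298727) = 519418*(-298727) = -155164180886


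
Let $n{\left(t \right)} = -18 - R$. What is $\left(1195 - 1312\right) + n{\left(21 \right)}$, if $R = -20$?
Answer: $-115$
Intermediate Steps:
$n{\left(t \right)} = 2$ ($n{\left(t \right)} = -18 - -20 = -18 + 20 = 2$)
$\left(1195 - 1312\right) + n{\left(21 \right)} = \left(1195 - 1312\right) + 2 = -117 + 2 = -115$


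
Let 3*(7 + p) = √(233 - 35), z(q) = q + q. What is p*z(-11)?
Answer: 154 - 22*√22 ≈ 50.811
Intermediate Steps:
z(q) = 2*q
p = -7 + √22 (p = -7 + √(233 - 35)/3 = -7 + √198/3 = -7 + (3*√22)/3 = -7 + √22 ≈ -2.3096)
p*z(-11) = (-7 + √22)*(2*(-11)) = (-7 + √22)*(-22) = 154 - 22*√22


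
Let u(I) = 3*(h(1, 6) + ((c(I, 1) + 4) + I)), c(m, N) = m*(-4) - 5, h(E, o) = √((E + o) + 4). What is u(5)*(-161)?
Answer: 7728 - 483*√11 ≈ 6126.1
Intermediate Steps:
h(E, o) = √(4 + E + o)
c(m, N) = -5 - 4*m (c(m, N) = -4*m - 5 = -5 - 4*m)
u(I) = -3 - 9*I + 3*√11 (u(I) = 3*(√(4 + 1 + 6) + (((-5 - 4*I) + 4) + I)) = 3*(√11 + ((-1 - 4*I) + I)) = 3*(√11 + (-1 - 3*I)) = 3*(-1 + √11 - 3*I) = -3 - 9*I + 3*√11)
u(5)*(-161) = (-3 - 9*5 + 3*√11)*(-161) = (-3 - 45 + 3*√11)*(-161) = (-48 + 3*√11)*(-161) = 7728 - 483*√11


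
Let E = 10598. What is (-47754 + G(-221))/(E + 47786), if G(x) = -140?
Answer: -23947/29192 ≈ -0.82033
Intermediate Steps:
(-47754 + G(-221))/(E + 47786) = (-47754 - 140)/(10598 + 47786) = -47894/58384 = -47894*1/58384 = -23947/29192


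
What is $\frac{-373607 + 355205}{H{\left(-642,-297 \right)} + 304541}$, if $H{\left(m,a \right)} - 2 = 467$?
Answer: $- \frac{3067}{50835} \approx -0.060332$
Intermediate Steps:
$H{\left(m,a \right)} = 469$ ($H{\left(m,a \right)} = 2 + 467 = 469$)
$\frac{-373607 + 355205}{H{\left(-642,-297 \right)} + 304541} = \frac{-373607 + 355205}{469 + 304541} = - \frac{18402}{305010} = \left(-18402\right) \frac{1}{305010} = - \frac{3067}{50835}$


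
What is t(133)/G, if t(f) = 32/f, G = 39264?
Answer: 1/163191 ≈ 6.1278e-6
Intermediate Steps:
t(133)/G = (32/133)/39264 = (32*(1/133))*(1/39264) = (32/133)*(1/39264) = 1/163191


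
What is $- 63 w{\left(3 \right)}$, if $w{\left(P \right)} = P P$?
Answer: $-567$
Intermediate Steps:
$w{\left(P \right)} = P^{2}$
$- 63 w{\left(3 \right)} = - 63 \cdot 3^{2} = \left(-63\right) 9 = -567$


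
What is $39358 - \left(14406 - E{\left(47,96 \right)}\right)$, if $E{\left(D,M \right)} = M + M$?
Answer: $25144$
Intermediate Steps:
$E{\left(D,M \right)} = 2 M$
$39358 - \left(14406 - E{\left(47,96 \right)}\right) = 39358 - \left(14406 - 2 \cdot 96\right) = 39358 - \left(14406 - 192\right) = 39358 - 14214 = 25144$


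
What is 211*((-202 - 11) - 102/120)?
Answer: -902447/20 ≈ -45122.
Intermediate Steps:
211*((-202 - 11) - 102/120) = 211*(-213 - 102*1/120) = 211*(-213 - 17/20) = 211*(-4277/20) = -902447/20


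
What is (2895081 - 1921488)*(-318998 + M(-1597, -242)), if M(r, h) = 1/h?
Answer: -75158962168581/242 ≈ -3.1057e+11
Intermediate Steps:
(2895081 - 1921488)*(-318998 + M(-1597, -242)) = (2895081 - 1921488)*(-318998 + 1/(-242)) = 973593*(-318998 - 1/242) = 973593*(-77197517/242) = -75158962168581/242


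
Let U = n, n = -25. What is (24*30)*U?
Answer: -18000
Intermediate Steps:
U = -25
(24*30)*U = (24*30)*(-25) = 720*(-25) = -18000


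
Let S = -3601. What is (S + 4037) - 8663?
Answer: -8227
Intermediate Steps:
(S + 4037) - 8663 = (-3601 + 4037) - 8663 = 436 - 8663 = -8227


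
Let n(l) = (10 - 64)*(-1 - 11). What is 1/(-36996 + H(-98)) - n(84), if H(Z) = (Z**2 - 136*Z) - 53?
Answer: -9147817/14117 ≈ -648.00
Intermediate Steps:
H(Z) = -53 + Z**2 - 136*Z
n(l) = 648 (n(l) = -54*(-12) = 648)
1/(-36996 + H(-98)) - n(84) = 1/(-36996 + (-53 + (-98)**2 - 136*(-98))) - 1*648 = 1/(-36996 + (-53 + 9604 + 13328)) - 648 = 1/(-36996 + 22879) - 648 = 1/(-14117) - 648 = -1/14117 - 648 = -9147817/14117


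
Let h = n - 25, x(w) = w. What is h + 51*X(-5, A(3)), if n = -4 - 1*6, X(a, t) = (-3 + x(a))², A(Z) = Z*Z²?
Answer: 3229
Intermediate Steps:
A(Z) = Z³
X(a, t) = (-3 + a)²
n = -10 (n = -4 - 6 = -10)
h = -35 (h = -10 - 25 = -35)
h + 51*X(-5, A(3)) = -35 + 51*(-3 - 5)² = -35 + 51*(-8)² = -35 + 51*64 = -35 + 3264 = 3229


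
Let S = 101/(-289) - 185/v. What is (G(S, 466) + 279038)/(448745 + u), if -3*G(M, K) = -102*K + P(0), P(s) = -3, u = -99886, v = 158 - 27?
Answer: 294883/348859 ≈ 0.84528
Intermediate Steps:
v = 131
S = -66696/37859 (S = 101/(-289) - 185/131 = 101*(-1/289) - 185*1/131 = -101/289 - 185/131 = -66696/37859 ≈ -1.7617)
G(M, K) = 1 + 34*K (G(M, K) = -(-102*K - 3)/3 = -(-3 - 102*K)/3 = 1 + 34*K)
(G(S, 466) + 279038)/(448745 + u) = ((1 + 34*466) + 279038)/(448745 - 99886) = ((1 + 15844) + 279038)/348859 = (15845 + 279038)*(1/348859) = 294883*(1/348859) = 294883/348859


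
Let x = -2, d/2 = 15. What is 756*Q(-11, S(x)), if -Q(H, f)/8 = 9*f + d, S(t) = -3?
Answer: -18144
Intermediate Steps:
d = 30 (d = 2*15 = 30)
Q(H, f) = -240 - 72*f (Q(H, f) = -8*(9*f + 30) = -8*(30 + 9*f) = -240 - 72*f)
756*Q(-11, S(x)) = 756*(-240 - 72*(-3)) = 756*(-240 + 216) = 756*(-24) = -18144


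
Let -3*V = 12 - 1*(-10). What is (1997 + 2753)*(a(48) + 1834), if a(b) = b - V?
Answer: 26923000/3 ≈ 8.9743e+6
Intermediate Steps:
V = -22/3 (V = -(12 - 1*(-10))/3 = -(12 + 10)/3 = -⅓*22 = -22/3 ≈ -7.3333)
a(b) = 22/3 + b (a(b) = b - 1*(-22/3) = b + 22/3 = 22/3 + b)
(1997 + 2753)*(a(48) + 1834) = (1997 + 2753)*((22/3 + 48) + 1834) = 4750*(166/3 + 1834) = 4750*(5668/3) = 26923000/3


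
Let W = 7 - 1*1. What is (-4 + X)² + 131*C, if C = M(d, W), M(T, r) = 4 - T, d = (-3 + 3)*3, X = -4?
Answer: 588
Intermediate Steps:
d = 0 (d = 0*3 = 0)
W = 6 (W = 7 - 1 = 6)
C = 4 (C = 4 - 1*0 = 4 + 0 = 4)
(-4 + X)² + 131*C = (-4 - 4)² + 131*4 = (-8)² + 524 = 64 + 524 = 588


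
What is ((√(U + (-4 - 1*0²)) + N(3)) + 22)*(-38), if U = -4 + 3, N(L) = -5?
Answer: -646 - 38*I*√5 ≈ -646.0 - 84.971*I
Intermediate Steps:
U = -1
((√(U + (-4 - 1*0²)) + N(3)) + 22)*(-38) = ((√(-1 + (-4 - 1*0²)) - 5) + 22)*(-38) = ((√(-1 + (-4 - 1*0)) - 5) + 22)*(-38) = ((√(-1 + (-4 + 0)) - 5) + 22)*(-38) = ((√(-1 - 4) - 5) + 22)*(-38) = ((√(-5) - 5) + 22)*(-38) = ((I*√5 - 5) + 22)*(-38) = ((-5 + I*√5) + 22)*(-38) = (17 + I*√5)*(-38) = -646 - 38*I*√5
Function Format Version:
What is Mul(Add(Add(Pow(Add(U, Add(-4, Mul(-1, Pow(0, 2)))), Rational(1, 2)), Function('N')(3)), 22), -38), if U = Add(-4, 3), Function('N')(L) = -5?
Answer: Add(-646, Mul(-38, I, Pow(5, Rational(1, 2)))) ≈ Add(-646.00, Mul(-84.971, I))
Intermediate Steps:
U = -1
Mul(Add(Add(Pow(Add(U, Add(-4, Mul(-1, Pow(0, 2)))), Rational(1, 2)), Function('N')(3)), 22), -38) = Mul(Add(Add(Pow(Add(-1, Add(-4, Mul(-1, Pow(0, 2)))), Rational(1, 2)), -5), 22), -38) = Mul(Add(Add(Pow(Add(-1, Add(-4, Mul(-1, 0))), Rational(1, 2)), -5), 22), -38) = Mul(Add(Add(Pow(Add(-1, Add(-4, 0)), Rational(1, 2)), -5), 22), -38) = Mul(Add(Add(Pow(Add(-1, -4), Rational(1, 2)), -5), 22), -38) = Mul(Add(Add(Pow(-5, Rational(1, 2)), -5), 22), -38) = Mul(Add(Add(Mul(I, Pow(5, Rational(1, 2))), -5), 22), -38) = Mul(Add(Add(-5, Mul(I, Pow(5, Rational(1, 2)))), 22), -38) = Mul(Add(17, Mul(I, Pow(5, Rational(1, 2)))), -38) = Add(-646, Mul(-38, I, Pow(5, Rational(1, 2))))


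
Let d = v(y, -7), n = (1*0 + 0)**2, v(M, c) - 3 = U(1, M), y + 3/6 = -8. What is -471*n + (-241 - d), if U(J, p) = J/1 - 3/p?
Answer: -4171/17 ≈ -245.35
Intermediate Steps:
U(J, p) = J - 3/p (U(J, p) = J*1 - 3/p = J - 3/p)
y = -17/2 (y = -1/2 - 8 = -17/2 ≈ -8.5000)
v(M, c) = 4 - 3/M (v(M, c) = 3 + (1 - 3/M) = 4 - 3/M)
n = 0 (n = (0 + 0)**2 = 0**2 = 0)
d = 74/17 (d = 4 - 3/(-17/2) = 4 - 3*(-2/17) = 4 + 6/17 = 74/17 ≈ 4.3529)
-471*n + (-241 - d) = -471*0 + (-241 - 1*74/17) = 0 + (-241 - 74/17) = 0 - 4171/17 = -4171/17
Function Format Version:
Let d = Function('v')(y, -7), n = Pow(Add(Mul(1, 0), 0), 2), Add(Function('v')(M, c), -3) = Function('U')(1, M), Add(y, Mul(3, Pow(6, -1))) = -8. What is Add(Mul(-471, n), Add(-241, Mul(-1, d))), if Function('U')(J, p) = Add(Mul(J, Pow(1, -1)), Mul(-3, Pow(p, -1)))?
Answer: Rational(-4171, 17) ≈ -245.35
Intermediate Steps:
Function('U')(J, p) = Add(J, Mul(-3, Pow(p, -1))) (Function('U')(J, p) = Add(Mul(J, 1), Mul(-3, Pow(p, -1))) = Add(J, Mul(-3, Pow(p, -1))))
y = Rational(-17, 2) (y = Add(Rational(-1, 2), -8) = Rational(-17, 2) ≈ -8.5000)
Function('v')(M, c) = Add(4, Mul(-3, Pow(M, -1))) (Function('v')(M, c) = Add(3, Add(1, Mul(-3, Pow(M, -1)))) = Add(4, Mul(-3, Pow(M, -1))))
n = 0 (n = Pow(Add(0, 0), 2) = Pow(0, 2) = 0)
d = Rational(74, 17) (d = Add(4, Mul(-3, Pow(Rational(-17, 2), -1))) = Add(4, Mul(-3, Rational(-2, 17))) = Add(4, Rational(6, 17)) = Rational(74, 17) ≈ 4.3529)
Add(Mul(-471, n), Add(-241, Mul(-1, d))) = Add(Mul(-471, 0), Add(-241, Mul(-1, Rational(74, 17)))) = Add(0, Add(-241, Rational(-74, 17))) = Add(0, Rational(-4171, 17)) = Rational(-4171, 17)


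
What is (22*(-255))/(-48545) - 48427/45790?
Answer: -22042177/23398690 ≈ -0.94203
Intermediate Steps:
(22*(-255))/(-48545) - 48427/45790 = -5610*(-1/48545) - 48427*1/45790 = 1122/9709 - 48427/45790 = -22042177/23398690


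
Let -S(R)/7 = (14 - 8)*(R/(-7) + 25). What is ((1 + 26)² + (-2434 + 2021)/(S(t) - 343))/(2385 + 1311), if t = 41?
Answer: 52286/264957 ≈ 0.19734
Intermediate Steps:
S(R) = -1050 + 6*R (S(R) = -7*(14 - 8)*(R/(-7) + 25) = -42*(R*(-⅐) + 25) = -42*(-R/7 + 25) = -42*(25 - R/7) = -7*(150 - 6*R/7) = -1050 + 6*R)
((1 + 26)² + (-2434 + 2021)/(S(t) - 343))/(2385 + 1311) = ((1 + 26)² + (-2434 + 2021)/((-1050 + 6*41) - 343))/(2385 + 1311) = (27² - 413/((-1050 + 246) - 343))/3696 = (729 - 413/(-804 - 343))*(1/3696) = (729 - 413/(-1147))*(1/3696) = (729 - 413*(-1/1147))*(1/3696) = (729 + 413/1147)*(1/3696) = (836576/1147)*(1/3696) = 52286/264957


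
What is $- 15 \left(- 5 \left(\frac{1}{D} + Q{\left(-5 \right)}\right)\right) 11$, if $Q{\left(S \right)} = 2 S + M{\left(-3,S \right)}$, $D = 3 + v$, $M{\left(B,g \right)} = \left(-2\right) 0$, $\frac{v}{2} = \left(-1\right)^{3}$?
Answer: $-7425$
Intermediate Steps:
$v = -2$ ($v = 2 \left(-1\right)^{3} = 2 \left(-1\right) = -2$)
$M{\left(B,g \right)} = 0$
$D = 1$ ($D = 3 - 2 = 1$)
$Q{\left(S \right)} = 2 S$ ($Q{\left(S \right)} = 2 S + 0 = 2 S$)
$- 15 \left(- 5 \left(\frac{1}{D} + Q{\left(-5 \right)}\right)\right) 11 = - 15 \left(- 5 \left(1^{-1} + 2 \left(-5\right)\right)\right) 11 = - 15 \left(- 5 \left(1 - 10\right)\right) 11 = - 15 \left(\left(-5\right) \left(-9\right)\right) 11 = \left(-15\right) 45 \cdot 11 = \left(-675\right) 11 = -7425$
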